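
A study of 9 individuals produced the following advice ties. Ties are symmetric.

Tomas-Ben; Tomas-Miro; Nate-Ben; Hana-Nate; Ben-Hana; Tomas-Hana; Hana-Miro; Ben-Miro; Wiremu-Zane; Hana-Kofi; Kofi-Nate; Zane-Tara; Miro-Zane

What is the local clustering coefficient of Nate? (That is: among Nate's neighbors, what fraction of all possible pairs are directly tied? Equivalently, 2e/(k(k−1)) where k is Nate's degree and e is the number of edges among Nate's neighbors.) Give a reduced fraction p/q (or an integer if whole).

Nate's neighbors: Ben, Hana, and Kofi (k = 3).
Possible neighbor pairs: C(3,2) = 3. Edges among them: Ben–Hana, Hana–Kofi → e = 2.
Clustering(Nate) = 2/3.

2/3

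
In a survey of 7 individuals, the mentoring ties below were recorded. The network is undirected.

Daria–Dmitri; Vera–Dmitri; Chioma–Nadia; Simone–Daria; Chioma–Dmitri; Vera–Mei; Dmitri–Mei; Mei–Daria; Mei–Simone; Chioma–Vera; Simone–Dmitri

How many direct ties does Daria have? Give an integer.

Daria is directly tied to Dmitri, Mei, and Simone. That is 3 neighbors, so the degree of Daria is 3.

3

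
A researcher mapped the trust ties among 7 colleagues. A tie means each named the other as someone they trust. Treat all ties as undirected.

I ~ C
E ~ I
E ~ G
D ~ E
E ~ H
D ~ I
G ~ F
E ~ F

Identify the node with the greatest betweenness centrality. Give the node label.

Unnormalized betweenness of each node: C:0, D:0, E:11, F:0, G:0, H:0, I:5.
E has the largest value, 11, making it the main broker — the node through which the most shortest paths run.

E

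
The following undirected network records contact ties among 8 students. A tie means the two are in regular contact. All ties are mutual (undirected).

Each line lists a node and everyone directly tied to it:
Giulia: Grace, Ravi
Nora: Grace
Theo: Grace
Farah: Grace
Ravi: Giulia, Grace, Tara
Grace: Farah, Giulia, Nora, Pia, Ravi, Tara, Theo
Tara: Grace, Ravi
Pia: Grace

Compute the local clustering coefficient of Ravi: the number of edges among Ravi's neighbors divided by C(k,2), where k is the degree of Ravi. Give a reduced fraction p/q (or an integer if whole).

2/3

Ravi's neighbors: Giulia, Grace, and Tara (k = 3).
Possible neighbor pairs: C(3,2) = 3. Edges among them: Giulia–Grace, Grace–Tara → e = 2.
Clustering(Ravi) = 2/3.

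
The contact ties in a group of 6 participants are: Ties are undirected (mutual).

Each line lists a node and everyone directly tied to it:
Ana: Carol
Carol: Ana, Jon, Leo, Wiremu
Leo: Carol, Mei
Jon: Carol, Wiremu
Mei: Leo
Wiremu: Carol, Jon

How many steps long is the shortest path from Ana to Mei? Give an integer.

3

One shortest route is Ana – Carol – Leo – Mei, which uses 3 edges, and at distance 2 from Ana we only reach {Jon, Leo, Wiremu}, which does not include Mei. So d(Ana,Mei) = 3.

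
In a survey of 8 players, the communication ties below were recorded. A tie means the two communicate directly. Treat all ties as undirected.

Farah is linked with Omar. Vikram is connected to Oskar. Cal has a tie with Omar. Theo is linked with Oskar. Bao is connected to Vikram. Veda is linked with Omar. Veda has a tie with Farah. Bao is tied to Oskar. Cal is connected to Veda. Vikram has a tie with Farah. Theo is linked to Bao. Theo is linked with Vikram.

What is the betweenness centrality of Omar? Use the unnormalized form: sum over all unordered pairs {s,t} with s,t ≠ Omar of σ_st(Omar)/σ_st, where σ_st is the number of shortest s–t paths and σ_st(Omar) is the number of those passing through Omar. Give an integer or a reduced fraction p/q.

Pairs whose geodesics pass through Omar — Bao–Cal: 1/2; Vikram–Cal: 1/2; Theo–Cal: 1/2; Oskar–Cal: 1/2; Farah–Cal: 1/2.
All other pairs contribute 0.
Summing the contributions gives betweenness(Omar) = 5/2.

5/2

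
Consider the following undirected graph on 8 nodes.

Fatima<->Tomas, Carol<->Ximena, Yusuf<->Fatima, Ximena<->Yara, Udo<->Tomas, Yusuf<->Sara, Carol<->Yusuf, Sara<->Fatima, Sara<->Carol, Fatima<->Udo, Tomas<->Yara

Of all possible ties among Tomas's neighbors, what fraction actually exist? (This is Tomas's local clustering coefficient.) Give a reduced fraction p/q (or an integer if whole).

Tomas's neighbors: Fatima, Udo, and Yara (k = 3).
Possible neighbor pairs: C(3,2) = 3. Edges among them: Fatima–Udo → e = 1.
Clustering(Tomas) = 1/3.

1/3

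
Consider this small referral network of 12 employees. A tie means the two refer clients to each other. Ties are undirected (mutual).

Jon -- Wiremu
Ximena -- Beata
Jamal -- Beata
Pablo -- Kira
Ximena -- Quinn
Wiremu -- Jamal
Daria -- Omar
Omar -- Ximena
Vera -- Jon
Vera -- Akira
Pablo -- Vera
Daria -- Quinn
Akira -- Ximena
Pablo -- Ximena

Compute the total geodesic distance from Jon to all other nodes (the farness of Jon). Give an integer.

Distances from Jon: Akira:2, Beata:3, Daria:5, Jamal:2, Kira:3, Omar:4, Pablo:2, Quinn:4, Vera:1, Wiremu:1, Ximena:3.
Sum = 2 + 3 + 5 + 2 + 3 + 4 + 2 + 4 + 1 + 1 + 3 = 30.

30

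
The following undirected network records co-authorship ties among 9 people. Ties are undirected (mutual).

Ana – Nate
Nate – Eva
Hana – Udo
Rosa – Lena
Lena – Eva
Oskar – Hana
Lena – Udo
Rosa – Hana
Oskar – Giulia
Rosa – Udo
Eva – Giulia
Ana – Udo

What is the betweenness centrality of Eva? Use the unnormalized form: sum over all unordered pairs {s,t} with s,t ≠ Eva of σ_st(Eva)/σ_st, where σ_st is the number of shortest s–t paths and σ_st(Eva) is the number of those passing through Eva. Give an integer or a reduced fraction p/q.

Pairs whose geodesics pass through Eva — Rosa–Giulia: 1/2; Rosa–Nate: 1/2; Oskar–Nate: 1; Oskar–Lena: 1/3; Giulia–Nate: 1; Giulia–Ana: 1; Giulia–Udo: 1/2; Giulia–Lena: 1; Nate–Lena: 1.
All other pairs contribute 0.
Summing the contributions gives betweenness(Eva) = 41/6.

41/6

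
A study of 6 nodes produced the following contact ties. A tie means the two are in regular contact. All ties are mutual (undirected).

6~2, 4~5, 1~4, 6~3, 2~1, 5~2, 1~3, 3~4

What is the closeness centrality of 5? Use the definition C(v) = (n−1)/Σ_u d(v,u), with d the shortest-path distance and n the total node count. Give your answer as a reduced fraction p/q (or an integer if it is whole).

Distances from 5: 1:2, 2:1, 3:2, 4:1, 6:2. Sum = 8.
n = 6, so closeness = 5/8.

5/8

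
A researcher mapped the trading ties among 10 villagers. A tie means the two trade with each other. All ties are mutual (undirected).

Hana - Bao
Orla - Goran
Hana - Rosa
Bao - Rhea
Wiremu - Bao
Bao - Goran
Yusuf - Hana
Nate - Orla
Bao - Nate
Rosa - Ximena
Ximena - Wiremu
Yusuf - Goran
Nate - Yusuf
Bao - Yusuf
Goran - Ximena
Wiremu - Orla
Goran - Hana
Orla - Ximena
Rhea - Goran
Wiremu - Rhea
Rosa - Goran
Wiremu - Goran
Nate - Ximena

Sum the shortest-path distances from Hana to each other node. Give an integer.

14

Distances from Hana: Bao:1, Goran:1, Nate:2, Orla:2, Rhea:2, Rosa:1, Wiremu:2, Ximena:2, Yusuf:1.
Sum = 1 + 1 + 2 + 2 + 2 + 1 + 2 + 2 + 1 = 14.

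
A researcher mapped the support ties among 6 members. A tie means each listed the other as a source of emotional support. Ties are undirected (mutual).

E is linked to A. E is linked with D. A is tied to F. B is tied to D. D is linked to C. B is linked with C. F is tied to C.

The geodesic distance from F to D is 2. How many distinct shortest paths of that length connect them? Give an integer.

The shortest distance is 2, and the only length-2 path is F–C–D. So there is exactly 1 shortest path.

1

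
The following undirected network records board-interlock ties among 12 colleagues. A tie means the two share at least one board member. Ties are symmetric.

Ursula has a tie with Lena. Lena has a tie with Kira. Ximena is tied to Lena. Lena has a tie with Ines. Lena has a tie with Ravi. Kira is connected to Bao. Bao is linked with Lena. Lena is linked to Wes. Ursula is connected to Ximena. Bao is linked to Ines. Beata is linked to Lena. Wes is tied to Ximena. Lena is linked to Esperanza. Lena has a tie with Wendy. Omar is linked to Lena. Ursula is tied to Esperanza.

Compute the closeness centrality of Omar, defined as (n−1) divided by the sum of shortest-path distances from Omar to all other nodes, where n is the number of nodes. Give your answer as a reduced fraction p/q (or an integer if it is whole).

11/21

Distances from Omar: Bao:2, Beata:2, Esperanza:2, Ines:2, Kira:2, Lena:1, Ravi:2, Ursula:2, Wendy:2, Wes:2, Ximena:2. Sum = 21.
n = 12, so closeness = 11/21.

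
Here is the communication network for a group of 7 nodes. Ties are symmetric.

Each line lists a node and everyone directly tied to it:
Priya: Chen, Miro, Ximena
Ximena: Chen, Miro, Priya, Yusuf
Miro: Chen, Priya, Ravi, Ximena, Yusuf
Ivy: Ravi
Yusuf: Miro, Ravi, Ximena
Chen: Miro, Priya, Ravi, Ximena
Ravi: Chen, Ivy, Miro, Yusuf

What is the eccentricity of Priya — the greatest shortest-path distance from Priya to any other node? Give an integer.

Distances from Priya: Chen:1, Ivy:3, Miro:1, Ravi:2, Ximena:1, Yusuf:2.
The largest is 3 (to Ivy), so the eccentricity of Priya is 3.

3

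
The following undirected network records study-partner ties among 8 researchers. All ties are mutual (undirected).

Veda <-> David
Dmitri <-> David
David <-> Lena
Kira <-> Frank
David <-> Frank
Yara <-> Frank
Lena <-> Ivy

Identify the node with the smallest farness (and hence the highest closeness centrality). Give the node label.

Farness (sum of distances to all others) for each node — David:10, Dmitri:16, Frank:12, Ivy:20, Kira:18, Lena:14, Veda:16, Yara:18.
The smallest farness is 10, for David, so David has the highest closeness.

David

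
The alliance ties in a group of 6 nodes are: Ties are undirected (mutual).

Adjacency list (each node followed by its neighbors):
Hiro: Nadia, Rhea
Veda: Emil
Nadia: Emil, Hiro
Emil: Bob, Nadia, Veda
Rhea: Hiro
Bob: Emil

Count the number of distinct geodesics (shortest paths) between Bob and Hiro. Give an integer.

1

The shortest distance is 3, and the only length-3 path is Bob–Emil–Nadia–Hiro. So there is exactly 1 shortest path.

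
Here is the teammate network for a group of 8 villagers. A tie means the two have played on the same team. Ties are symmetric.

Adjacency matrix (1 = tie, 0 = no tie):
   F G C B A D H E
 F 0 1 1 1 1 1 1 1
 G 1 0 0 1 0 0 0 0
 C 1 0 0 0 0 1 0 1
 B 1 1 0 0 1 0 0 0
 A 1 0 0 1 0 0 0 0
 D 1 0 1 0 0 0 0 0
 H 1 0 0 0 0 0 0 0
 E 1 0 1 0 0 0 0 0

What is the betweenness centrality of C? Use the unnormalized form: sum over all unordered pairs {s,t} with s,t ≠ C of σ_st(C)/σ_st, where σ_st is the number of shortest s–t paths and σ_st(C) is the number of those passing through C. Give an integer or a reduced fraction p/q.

1/2

Pairs whose geodesics pass through C — D–E: 1/2.
All other pairs contribute 0.
Summing the contributions gives betweenness(C) = 1/2.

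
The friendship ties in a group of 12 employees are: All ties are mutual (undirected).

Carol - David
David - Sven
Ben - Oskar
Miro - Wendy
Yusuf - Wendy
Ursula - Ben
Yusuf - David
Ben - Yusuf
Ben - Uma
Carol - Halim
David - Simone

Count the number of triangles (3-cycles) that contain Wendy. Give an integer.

0

Wendy's neighbors are Miro and Yusuf, but none of them are tied to each other, so no triangle contains Wendy.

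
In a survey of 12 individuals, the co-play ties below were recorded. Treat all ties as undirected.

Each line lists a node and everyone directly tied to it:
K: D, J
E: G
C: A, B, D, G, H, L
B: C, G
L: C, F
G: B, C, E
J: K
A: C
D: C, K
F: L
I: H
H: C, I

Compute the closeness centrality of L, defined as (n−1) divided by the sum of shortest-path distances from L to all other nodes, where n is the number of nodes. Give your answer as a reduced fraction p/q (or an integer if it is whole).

11/25

Distances from L: A:2, B:2, C:1, D:2, E:3, F:1, G:2, H:2, I:3, J:4, K:3. Sum = 25.
n = 12, so closeness = 11/25.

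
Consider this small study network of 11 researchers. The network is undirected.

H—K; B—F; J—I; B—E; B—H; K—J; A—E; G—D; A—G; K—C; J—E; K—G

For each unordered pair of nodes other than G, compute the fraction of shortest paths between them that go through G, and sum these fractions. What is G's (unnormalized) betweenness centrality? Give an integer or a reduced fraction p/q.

Pairs whose geodesics pass through G — B–D: 2/2; H–D: 1; H–A: 1/2; K–D: 1; K–A: 1; J–D: 1; E–D: 1; F–D: 2/2; C–D: 1; C–A: 1; I–D: 1; D–A: 1.
All other pairs contribute 0.
Summing the contributions gives betweenness(G) = 23/2.

23/2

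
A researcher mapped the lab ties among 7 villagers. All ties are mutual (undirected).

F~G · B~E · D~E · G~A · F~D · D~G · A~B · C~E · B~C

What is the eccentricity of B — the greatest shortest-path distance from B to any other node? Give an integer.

3

Distances from B: A:1, C:1, D:2, E:1, F:3, G:2.
The largest is 3 (to F), so the eccentricity of B is 3.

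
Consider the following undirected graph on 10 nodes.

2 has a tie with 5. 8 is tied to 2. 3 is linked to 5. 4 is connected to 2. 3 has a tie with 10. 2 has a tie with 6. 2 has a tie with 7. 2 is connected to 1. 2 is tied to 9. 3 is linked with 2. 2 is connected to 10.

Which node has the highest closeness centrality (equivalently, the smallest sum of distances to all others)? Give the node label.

2

Farness (sum of distances to all others) for each node — 1:17, 2:9, 3:15, 4:17, 5:16, 6:17, 7:17, 8:17, 9:17, 10:16.
The smallest farness is 9, for 2, so 2 has the highest closeness.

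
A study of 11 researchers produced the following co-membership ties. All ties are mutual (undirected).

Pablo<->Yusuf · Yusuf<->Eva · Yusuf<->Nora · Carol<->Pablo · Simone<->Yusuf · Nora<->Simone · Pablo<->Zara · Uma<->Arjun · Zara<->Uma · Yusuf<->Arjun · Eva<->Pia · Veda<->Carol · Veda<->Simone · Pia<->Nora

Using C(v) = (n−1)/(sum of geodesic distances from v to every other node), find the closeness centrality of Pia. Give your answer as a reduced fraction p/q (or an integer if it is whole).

10/27

Distances from Pia: Arjun:3, Carol:4, Eva:1, Nora:1, Pablo:3, Simone:2, Uma:4, Veda:3, Yusuf:2, Zara:4. Sum = 27.
n = 11, so closeness = 10/27.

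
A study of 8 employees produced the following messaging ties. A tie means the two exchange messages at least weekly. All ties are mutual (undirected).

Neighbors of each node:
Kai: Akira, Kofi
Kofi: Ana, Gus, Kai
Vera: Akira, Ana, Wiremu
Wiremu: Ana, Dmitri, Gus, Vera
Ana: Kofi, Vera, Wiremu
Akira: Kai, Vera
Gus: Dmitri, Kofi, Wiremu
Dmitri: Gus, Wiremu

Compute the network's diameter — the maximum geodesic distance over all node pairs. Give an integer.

Eccentricity of each node (its greatest distance to any other): Akira:3, Ana:2, Dmitri:3, Gus:3, Kai:3, Kofi:2, Vera:2, Wiremu:3.
The maximum eccentricity is 3, realized for instance by the pair Wiremu–Kai via Wiremu – Gus – Kofi – Kai. So the diameter is 3.

3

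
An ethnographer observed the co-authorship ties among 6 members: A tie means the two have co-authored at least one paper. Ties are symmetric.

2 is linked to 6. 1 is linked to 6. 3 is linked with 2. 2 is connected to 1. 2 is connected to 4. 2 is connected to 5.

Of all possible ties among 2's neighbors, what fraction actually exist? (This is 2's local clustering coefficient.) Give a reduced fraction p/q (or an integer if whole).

1/10

2's neighbors: 1, 3, 4, 5, and 6 (k = 5).
Possible neighbor pairs: C(5,2) = 10. Edges among them: 1–6 → e = 1.
Clustering(2) = 1/10.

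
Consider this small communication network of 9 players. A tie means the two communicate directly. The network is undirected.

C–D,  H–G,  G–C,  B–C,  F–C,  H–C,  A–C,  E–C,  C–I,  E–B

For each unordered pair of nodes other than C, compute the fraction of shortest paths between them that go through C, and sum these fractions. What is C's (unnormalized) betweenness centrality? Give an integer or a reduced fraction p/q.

26

Pairs whose geodesics pass through C — B–H: 1; B–I: 1; B–G: 1; B–A: 1; B–D: 1; B–F: 1; H–I: 1; H–E: 1; H–A: 1; H–D: 1; H–F: 1; I–G: 1; I–E: 1; I–A: 1 … (+12 more pairs).
All other pairs contribute 0.
Summing the contributions gives betweenness(C) = 26.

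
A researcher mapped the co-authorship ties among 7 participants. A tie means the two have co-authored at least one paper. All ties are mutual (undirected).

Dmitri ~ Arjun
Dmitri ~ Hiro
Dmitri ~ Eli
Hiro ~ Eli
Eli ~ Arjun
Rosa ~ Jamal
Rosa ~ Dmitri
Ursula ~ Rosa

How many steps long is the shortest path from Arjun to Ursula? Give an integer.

One shortest route is Arjun – Dmitri – Rosa – Ursula, which uses 3 edges, and at distance 2 from Arjun we only reach {Hiro, Rosa}, which does not include Ursula. So d(Arjun,Ursula) = 3.

3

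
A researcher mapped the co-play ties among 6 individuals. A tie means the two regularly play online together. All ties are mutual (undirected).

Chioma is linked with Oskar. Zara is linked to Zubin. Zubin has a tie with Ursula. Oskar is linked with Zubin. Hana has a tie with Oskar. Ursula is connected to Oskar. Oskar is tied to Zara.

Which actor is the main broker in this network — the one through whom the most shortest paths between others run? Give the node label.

Oskar

Unnormalized betweenness of each node: Chioma:0, Hana:0, Oskar:15/2, Ursula:0, Zara:0, Zubin:1/2.
Oskar has the largest value, 15/2, making it the main broker — the node through which the most shortest paths run.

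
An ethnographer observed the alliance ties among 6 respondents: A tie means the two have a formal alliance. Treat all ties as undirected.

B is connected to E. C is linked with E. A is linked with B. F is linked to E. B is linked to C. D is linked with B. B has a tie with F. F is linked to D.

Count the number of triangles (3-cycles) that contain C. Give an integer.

1

C's neighbors: B and E.
Neighbor pairs that are themselves tied: C–B–E. Each forms one triangle with C, for 1 in total.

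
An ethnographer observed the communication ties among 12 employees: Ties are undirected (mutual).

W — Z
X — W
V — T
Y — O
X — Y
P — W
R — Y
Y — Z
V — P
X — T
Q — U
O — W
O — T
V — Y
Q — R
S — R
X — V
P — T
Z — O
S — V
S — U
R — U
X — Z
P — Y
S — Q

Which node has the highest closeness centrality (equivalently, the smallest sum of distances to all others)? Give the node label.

Y

Farness (sum of distances to all others) for each node — O:21, P:20, Q:26, R:20, S:21, T:21, U:26, V:17, W:24, X:19, Y:16, Z:21.
The smallest farness is 16, for Y, so Y has the highest closeness.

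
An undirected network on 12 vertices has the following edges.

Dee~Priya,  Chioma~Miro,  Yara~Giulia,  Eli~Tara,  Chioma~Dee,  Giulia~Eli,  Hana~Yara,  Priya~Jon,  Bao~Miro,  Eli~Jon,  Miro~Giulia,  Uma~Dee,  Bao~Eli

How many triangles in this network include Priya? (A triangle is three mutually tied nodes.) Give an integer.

Priya's neighbors are Dee and Jon, but none of them are tied to each other, so no triangle contains Priya.

0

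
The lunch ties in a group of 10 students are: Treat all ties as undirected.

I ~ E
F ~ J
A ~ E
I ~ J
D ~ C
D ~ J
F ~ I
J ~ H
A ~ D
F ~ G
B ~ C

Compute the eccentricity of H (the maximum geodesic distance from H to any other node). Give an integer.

4

Distances from H: A:3, B:4, C:3, D:2, E:3, F:2, G:3, I:2, J:1.
The largest is 4 (to B), so the eccentricity of H is 4.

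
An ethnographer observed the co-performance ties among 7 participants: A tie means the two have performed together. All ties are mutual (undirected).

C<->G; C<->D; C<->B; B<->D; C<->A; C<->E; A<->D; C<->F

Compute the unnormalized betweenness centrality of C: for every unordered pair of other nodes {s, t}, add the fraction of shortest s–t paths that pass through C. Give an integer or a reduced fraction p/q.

Pairs whose geodesics pass through C — F–E: 1; F–G: 1; F–B: 1; F–D: 1; F–A: 1; E–G: 1; E–B: 1; E–D: 1; E–A: 1; G–B: 1; G–D: 1; G–A: 1; B–A: 1/2.
All other pairs contribute 0.
Summing the contributions gives betweenness(C) = 25/2.

25/2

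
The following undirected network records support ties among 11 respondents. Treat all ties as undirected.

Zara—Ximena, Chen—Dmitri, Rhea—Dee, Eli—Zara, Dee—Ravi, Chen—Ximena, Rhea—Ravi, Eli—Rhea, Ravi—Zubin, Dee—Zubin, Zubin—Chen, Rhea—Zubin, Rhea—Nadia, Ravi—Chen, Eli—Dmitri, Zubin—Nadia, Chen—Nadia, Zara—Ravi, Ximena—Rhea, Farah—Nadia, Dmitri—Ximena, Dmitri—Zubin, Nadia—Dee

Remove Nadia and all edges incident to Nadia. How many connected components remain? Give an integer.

2

Without Nadia, the remaining ties split the others into: {Chen, Dee, Dmitri, Eli, Ravi, Rhea, Ximena, Zara, Zubin}; {Farah}.
That's 2 separate components.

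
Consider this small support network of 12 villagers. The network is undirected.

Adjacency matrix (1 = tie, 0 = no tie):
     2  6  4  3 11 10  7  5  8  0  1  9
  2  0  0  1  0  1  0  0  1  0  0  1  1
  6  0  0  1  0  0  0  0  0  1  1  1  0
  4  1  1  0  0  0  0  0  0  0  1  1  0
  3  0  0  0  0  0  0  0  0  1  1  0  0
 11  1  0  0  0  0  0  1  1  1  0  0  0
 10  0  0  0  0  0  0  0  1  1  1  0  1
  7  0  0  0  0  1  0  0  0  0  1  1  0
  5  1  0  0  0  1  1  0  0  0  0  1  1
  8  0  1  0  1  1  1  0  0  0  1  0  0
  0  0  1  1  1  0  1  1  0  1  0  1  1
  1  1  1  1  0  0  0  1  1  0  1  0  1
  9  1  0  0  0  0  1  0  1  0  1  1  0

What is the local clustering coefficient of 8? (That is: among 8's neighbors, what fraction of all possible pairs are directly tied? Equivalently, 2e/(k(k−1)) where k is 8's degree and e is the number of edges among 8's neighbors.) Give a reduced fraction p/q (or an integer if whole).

3/10

8's neighbors: 0, 3, 6, 10, and 11 (k = 5).
Possible neighbor pairs: C(5,2) = 10. Edges among them: 0–3, 0–6, 0–10 → e = 3.
Clustering(8) = 3/10.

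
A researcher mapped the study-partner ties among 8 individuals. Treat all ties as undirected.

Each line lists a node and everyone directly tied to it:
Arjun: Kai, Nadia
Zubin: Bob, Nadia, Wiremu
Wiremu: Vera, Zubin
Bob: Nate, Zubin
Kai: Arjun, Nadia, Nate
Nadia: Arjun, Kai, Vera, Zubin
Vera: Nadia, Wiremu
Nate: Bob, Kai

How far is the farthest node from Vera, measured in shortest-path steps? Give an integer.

3

Distances from Vera: Arjun:2, Bob:3, Kai:2, Nadia:1, Nate:3, Wiremu:1, Zubin:2.
The largest is 3 (to Bob and Nate), so the eccentricity of Vera is 3.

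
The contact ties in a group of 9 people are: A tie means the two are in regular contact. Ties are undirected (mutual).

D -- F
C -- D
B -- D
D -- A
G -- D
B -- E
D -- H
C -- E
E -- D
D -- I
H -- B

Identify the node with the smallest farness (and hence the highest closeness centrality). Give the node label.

D

Farness (sum of distances to all others) for each node — A:15, B:13, C:14, D:8, E:13, F:15, G:15, H:14, I:15.
The smallest farness is 8, for D, so D has the highest closeness.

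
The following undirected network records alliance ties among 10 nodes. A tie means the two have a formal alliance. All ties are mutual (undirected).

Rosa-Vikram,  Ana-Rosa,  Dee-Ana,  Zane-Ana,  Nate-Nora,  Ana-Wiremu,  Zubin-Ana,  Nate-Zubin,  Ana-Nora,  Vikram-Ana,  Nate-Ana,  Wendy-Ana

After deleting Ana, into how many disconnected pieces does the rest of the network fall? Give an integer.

Without Ana, the remaining ties split the others into: {Rosa, Vikram}; {Wendy}; {Zane}; {Nate, Nora, Zubin}; {Dee}; {Wiremu}.
That's 6 separate components.

6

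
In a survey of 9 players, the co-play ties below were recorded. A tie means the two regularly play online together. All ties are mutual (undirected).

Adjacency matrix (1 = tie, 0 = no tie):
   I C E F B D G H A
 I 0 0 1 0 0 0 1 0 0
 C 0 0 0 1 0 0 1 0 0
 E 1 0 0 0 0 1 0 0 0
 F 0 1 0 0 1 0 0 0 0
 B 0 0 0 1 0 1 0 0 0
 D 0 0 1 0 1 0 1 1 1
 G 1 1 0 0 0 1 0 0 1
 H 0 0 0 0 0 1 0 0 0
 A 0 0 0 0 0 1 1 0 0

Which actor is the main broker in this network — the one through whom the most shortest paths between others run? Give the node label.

D

Unnormalized betweenness of each node: A:0, B:7/2, C:5/2, D:29/2, E:3/2, F:1, G:9, H:0, I:1.
D has the largest value, 29/2, making it the main broker — the node through which the most shortest paths run.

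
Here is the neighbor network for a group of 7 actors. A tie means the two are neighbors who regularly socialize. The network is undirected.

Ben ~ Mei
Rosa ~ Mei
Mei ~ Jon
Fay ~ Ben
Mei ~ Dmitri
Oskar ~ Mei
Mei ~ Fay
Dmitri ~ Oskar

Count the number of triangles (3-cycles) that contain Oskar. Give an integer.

1

Oskar's neighbors: Dmitri and Mei.
Neighbor pairs that are themselves tied: Oskar–Dmitri–Mei. Each forms one triangle with Oskar, for 1 in total.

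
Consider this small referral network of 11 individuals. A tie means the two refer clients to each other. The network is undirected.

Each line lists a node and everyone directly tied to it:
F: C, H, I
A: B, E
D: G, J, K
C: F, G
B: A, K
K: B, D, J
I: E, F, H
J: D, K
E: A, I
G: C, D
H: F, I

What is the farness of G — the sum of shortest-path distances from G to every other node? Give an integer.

25

Distances from G: A:4, B:3, C:1, D:1, E:4, F:2, H:3, I:3, J:2, K:2.
Sum = 4 + 3 + 1 + 1 + 4 + 2 + 3 + 3 + 2 + 2 = 25.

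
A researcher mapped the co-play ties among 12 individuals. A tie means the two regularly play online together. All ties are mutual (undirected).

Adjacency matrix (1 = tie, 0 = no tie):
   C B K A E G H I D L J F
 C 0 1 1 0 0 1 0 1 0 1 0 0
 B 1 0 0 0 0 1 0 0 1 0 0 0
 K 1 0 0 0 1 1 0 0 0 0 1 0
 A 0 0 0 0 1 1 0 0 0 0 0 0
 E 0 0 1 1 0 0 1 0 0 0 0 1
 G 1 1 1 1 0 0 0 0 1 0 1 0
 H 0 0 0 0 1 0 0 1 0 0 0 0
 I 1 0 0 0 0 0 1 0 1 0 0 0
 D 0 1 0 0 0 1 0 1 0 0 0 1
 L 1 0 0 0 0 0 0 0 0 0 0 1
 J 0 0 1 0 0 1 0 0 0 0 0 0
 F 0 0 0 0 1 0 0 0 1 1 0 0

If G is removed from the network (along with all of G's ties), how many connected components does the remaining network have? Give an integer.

G's neighbors (A, B, C, D, J, and K) remain reachable from one another through other ties, so the rest of the network stays in one piece.

1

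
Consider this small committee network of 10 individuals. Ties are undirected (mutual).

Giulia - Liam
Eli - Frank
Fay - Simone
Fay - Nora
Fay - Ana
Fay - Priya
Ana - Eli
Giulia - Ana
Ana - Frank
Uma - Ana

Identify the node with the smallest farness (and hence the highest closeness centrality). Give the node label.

Farness (sum of distances to all others) for each node — Ana:13, Eli:20, Fay:15, Frank:20, Giulia:19, Liam:27, Nora:23, Priya:23, Simone:23, Uma:21.
The smallest farness is 13, for Ana, so Ana has the highest closeness.

Ana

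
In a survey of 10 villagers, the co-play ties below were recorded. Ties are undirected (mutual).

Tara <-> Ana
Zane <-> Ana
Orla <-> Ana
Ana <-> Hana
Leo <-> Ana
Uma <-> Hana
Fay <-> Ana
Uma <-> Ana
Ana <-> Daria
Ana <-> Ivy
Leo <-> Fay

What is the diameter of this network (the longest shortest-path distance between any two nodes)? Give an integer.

Eccentricity of each node (its greatest distance to any other): Ana:1, Daria:2, Fay:2, Hana:2, Ivy:2, Leo:2, Orla:2, Tara:2, Uma:2, Zane:2.
The maximum eccentricity is 2, realized for instance by the pair Fay–Daria via Fay – Ana – Daria. So the diameter is 2.

2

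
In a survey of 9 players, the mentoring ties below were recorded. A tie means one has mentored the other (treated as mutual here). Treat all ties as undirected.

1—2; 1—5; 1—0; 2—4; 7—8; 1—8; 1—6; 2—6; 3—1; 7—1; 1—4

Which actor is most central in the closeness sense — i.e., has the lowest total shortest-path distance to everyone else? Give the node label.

1

Farness (sum of distances to all others) for each node — 0:15, 1:8, 2:13, 3:15, 4:14, 5:15, 6:14, 7:14, 8:14.
The smallest farness is 8, for 1, so 1 has the highest closeness.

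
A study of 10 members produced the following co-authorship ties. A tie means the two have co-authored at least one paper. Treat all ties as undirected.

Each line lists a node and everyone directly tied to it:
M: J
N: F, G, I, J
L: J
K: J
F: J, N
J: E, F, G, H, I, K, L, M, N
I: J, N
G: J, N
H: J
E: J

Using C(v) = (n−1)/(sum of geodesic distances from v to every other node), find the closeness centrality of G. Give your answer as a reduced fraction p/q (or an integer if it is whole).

Distances from G: E:2, F:2, H:2, I:2, J:1, K:2, L:2, M:2, N:1. Sum = 16.
n = 10, so closeness = 9/16.

9/16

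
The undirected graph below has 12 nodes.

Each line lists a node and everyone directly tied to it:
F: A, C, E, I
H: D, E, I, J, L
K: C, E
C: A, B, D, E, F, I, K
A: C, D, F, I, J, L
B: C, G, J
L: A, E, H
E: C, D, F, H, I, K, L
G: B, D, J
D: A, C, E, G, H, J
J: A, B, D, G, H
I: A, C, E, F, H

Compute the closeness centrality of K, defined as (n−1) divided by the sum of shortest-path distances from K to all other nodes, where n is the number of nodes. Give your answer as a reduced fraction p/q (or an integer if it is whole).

1/2

Distances from K: A:2, B:2, C:1, D:2, E:1, F:2, G:3, H:2, I:2, J:3, L:2. Sum = 22.
n = 12, so closeness = 11/22 = 1/2.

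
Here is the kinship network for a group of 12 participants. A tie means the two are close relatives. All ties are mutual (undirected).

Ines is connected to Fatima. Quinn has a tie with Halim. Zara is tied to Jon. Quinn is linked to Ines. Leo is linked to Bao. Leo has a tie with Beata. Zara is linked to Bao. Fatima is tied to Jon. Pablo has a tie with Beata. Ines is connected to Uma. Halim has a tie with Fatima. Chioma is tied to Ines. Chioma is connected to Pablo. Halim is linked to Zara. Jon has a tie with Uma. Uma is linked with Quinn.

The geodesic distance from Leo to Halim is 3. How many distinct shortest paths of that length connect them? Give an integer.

The shortest distance is 3, and the only length-3 path is Leo–Bao–Zara–Halim. So there is exactly 1 shortest path.

1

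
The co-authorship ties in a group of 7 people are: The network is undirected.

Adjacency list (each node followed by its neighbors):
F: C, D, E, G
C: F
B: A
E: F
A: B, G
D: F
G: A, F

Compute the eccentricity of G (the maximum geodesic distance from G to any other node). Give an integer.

Distances from G: A:1, B:2, C:2, D:2, E:2, F:1.
The largest is 2 (to C, E, D, and B), so the eccentricity of G is 2.

2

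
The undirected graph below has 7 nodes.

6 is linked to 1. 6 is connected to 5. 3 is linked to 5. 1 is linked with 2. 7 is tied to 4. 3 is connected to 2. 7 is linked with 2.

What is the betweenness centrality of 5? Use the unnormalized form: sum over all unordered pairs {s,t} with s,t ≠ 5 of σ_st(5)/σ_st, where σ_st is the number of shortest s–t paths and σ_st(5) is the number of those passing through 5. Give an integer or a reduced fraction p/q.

1

Pairs whose geodesics pass through 5 — 3–6: 1.
All other pairs contribute 0.
Summing the contributions gives betweenness(5) = 1.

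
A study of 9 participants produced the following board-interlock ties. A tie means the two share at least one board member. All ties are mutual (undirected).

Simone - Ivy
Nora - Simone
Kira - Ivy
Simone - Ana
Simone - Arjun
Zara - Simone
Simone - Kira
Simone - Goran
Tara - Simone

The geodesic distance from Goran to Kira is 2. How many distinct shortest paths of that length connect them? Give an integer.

1

The shortest distance is 2, and the only length-2 path is Goran–Simone–Kira. So there is exactly 1 shortest path.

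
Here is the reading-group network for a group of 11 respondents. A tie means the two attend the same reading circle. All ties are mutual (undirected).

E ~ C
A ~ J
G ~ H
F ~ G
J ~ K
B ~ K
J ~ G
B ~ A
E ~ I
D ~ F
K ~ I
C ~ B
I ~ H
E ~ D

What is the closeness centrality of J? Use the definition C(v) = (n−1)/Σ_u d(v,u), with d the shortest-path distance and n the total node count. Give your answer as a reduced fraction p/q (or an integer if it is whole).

1/2

Distances from J: A:1, B:2, C:3, D:3, E:3, F:2, G:1, H:2, I:2, K:1. Sum = 20.
n = 11, so closeness = 10/20 = 1/2.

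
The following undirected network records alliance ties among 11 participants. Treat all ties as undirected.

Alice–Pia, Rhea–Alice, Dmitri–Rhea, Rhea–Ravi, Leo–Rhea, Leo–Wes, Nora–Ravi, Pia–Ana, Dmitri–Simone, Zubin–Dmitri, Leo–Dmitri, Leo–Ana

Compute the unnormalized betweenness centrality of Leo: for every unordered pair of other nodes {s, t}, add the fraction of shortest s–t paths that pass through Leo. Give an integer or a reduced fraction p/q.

33/2

Pairs whose geodesics pass through Leo — Zubin–Ana: 1; Zubin–Pia: 1/2; Zubin–Wes: 1; Ana–Nora: 1; Ana–Wes: 1; Ana–Ravi: 1; Ana–Rhea: 1; Ana–Simone: 1; Ana–Dmitri: 1; Nora–Wes: 1; Pia–Wes: 1; Pia–Simone: 1/2; Pia–Dmitri: 1/2; Wes–Ravi: 1 … (+4 more pairs).
All other pairs contribute 0.
Summing the contributions gives betweenness(Leo) = 33/2.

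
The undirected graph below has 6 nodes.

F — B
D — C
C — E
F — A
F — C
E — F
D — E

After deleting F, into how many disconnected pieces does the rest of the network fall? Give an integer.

3

Without F, the remaining ties split the others into: {C, D, E}; {A}; {B}.
That's 3 separate components.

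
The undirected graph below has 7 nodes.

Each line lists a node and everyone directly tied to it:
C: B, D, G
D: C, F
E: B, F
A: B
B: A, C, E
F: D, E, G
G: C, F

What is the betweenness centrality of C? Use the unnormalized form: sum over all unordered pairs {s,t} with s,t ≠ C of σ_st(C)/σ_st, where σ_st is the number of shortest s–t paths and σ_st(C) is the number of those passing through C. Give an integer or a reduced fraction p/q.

9/2

Pairs whose geodesics pass through C — D–G: 1/2; D–B: 1; D–A: 1; G–B: 1; G–A: 1.
All other pairs contribute 0.
Summing the contributions gives betweenness(C) = 9/2.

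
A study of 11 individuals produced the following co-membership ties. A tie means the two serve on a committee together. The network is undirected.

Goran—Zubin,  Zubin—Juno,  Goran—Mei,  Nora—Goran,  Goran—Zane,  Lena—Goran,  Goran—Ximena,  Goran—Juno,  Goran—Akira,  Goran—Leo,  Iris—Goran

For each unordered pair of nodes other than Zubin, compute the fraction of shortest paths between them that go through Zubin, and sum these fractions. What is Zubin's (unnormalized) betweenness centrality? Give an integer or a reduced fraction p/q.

0

No shortest path between any pair of other nodes passes through Zubin.
Summing the contributions gives betweenness(Zubin) = 0.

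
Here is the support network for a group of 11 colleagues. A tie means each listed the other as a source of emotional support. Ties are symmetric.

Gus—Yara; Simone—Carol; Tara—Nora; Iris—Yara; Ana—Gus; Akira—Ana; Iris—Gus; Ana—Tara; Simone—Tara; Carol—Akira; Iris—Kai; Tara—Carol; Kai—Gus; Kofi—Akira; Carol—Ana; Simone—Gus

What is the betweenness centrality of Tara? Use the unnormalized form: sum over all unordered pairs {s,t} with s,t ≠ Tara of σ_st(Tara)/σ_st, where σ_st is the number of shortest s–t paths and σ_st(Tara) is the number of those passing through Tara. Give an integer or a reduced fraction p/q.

Pairs whose geodesics pass through Tara — Iris–Nora: 2/2; Gus–Nora: 2/2; Simone–Nora: 1; Simone–Ana: 1/3; Yara–Nora: 2/2; Kofi–Nora: 2/2; Nora–Kai: 2/2; Nora–Akira: 2/2; Nora–Carol: 1; Nora–Ana: 1.
All other pairs contribute 0.
Summing the contributions gives betweenness(Tara) = 28/3.

28/3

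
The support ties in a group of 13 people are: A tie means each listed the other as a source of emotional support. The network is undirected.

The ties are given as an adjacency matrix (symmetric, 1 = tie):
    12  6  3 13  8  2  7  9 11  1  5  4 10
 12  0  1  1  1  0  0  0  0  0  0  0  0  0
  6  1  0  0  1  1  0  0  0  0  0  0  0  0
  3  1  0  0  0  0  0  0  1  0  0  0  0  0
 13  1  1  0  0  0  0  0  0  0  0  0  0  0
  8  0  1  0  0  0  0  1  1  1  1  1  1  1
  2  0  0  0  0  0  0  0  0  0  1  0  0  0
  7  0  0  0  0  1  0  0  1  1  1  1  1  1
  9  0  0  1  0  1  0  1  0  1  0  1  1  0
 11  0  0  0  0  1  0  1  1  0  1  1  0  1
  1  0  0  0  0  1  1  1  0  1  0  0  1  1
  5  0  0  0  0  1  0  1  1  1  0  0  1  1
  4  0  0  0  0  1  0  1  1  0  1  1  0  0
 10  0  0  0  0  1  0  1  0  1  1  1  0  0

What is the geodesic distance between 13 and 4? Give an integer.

One shortest route is 13 – 6 – 8 – 4, which uses 3 edges, and at distance 2 from 13 we only reach {3, 8}, which does not include 4. So d(13,4) = 3.

3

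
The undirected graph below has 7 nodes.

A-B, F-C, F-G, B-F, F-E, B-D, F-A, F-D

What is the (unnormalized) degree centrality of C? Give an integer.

1

C is directly tied to F. That is 1 neighbor, so the degree of C is 1.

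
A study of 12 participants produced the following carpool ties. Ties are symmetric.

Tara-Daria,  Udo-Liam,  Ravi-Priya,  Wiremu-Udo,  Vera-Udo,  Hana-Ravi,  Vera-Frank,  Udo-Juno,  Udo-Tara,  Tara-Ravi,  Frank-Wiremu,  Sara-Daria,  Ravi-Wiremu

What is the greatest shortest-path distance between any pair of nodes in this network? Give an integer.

Eccentricity of each node (its greatest distance to any other): Daria:4, Frank:5, Hana:4, Juno:4, Liam:4, Priya:4, Ravi:3, Sara:5, Tara:3, Udo:3, Vera:4, Wiremu:4.
The maximum eccentricity is 5, realized for instance by the pair Sara–Frank via Sara – Daria – Tara – Udo – Vera – Frank. So the diameter is 5.

5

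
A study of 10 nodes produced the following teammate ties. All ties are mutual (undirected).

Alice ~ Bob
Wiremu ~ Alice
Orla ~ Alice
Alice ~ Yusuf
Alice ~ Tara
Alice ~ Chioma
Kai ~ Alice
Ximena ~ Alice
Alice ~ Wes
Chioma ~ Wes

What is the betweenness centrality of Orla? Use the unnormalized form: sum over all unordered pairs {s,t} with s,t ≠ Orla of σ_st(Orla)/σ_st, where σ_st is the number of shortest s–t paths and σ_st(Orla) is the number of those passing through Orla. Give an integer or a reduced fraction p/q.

No shortest path between any pair of other nodes passes through Orla.
Summing the contributions gives betweenness(Orla) = 0.

0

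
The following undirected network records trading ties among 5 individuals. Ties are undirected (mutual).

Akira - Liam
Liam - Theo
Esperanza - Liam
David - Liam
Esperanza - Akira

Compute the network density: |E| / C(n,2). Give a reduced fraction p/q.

There are 5 edges and 5 nodes, so the maximum possible is C(5,2) = 10.
Density = 5/10 = 1/2.

1/2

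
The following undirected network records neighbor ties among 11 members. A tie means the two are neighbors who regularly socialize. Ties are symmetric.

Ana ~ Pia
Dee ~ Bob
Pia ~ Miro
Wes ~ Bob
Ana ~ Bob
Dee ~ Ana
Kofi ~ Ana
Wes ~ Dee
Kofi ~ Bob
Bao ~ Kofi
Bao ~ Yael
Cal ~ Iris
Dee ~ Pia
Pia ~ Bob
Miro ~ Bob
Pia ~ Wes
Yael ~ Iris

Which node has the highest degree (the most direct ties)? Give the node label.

Bob

Degrees — Ana:4, Bao:2, Bob:6, Cal:1, Dee:4, Iris:2, Kofi:3, Miro:2, Pia:5, Wes:3, Yael:2.
The maximum is 6, attained only by Bob.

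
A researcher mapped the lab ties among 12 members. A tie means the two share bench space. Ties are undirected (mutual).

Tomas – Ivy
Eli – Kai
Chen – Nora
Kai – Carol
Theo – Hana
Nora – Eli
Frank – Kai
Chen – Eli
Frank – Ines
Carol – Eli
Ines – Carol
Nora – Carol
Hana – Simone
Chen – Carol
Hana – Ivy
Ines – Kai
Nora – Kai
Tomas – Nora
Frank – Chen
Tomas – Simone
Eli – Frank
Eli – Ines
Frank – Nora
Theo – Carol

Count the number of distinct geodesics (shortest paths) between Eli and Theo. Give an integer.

1

The shortest distance is 2, and the only length-2 path is Eli–Carol–Theo. So there is exactly 1 shortest path.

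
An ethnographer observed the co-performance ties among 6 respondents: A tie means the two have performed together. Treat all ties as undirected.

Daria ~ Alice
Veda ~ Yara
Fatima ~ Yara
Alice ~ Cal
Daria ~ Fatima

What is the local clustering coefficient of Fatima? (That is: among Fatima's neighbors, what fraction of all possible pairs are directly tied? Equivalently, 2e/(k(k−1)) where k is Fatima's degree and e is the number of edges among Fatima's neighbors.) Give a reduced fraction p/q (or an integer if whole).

0

Fatima's neighbors: Daria and Yara (k = 2).
Possible neighbor pairs: C(2,2) = 1. Edges among them: none → e = 0.
Clustering(Fatima) = 0/1.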